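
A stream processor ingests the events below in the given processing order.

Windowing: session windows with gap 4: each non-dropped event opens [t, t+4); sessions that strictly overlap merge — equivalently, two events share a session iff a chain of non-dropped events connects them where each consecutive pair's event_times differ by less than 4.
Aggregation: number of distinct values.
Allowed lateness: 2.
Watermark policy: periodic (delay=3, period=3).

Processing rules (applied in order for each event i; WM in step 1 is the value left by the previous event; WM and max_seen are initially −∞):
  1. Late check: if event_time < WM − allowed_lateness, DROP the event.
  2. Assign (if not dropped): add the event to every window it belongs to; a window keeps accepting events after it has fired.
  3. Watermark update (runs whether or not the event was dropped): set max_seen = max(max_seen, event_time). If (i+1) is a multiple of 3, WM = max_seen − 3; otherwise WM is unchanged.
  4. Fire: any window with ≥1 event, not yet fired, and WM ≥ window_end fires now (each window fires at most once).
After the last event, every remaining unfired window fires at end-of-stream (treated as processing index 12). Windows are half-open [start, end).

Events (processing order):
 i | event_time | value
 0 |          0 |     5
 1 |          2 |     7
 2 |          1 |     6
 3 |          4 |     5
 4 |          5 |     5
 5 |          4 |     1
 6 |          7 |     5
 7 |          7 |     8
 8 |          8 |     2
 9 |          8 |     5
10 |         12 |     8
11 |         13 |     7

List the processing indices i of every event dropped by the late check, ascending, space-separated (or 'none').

none

i=0 t=0 v=5: → [0,4); WM=−∞
i=1 t=2 v=7: → [0,6); WM=−∞
i=2 t=1 v=6: → [0,6); WM=-1
i=3 t=4 v=5: → [0,8); WM=-1
i=4 t=5 v=5: → [0,9); WM=-1
i=5 t=4 v=1: → [0,9); WM=2
i=6 t=7 v=5: → [0,11); WM=2
i=7 t=7 v=8: → [0,11); WM=2
i=8 t=8 v=2: → [0,12); WM=5
i=9 t=8 v=5: → [0,12); WM=5
i=10 t=12 v=8: → [12,16); WM=5
i=11 t=13 v=7: → [12,17); WM=10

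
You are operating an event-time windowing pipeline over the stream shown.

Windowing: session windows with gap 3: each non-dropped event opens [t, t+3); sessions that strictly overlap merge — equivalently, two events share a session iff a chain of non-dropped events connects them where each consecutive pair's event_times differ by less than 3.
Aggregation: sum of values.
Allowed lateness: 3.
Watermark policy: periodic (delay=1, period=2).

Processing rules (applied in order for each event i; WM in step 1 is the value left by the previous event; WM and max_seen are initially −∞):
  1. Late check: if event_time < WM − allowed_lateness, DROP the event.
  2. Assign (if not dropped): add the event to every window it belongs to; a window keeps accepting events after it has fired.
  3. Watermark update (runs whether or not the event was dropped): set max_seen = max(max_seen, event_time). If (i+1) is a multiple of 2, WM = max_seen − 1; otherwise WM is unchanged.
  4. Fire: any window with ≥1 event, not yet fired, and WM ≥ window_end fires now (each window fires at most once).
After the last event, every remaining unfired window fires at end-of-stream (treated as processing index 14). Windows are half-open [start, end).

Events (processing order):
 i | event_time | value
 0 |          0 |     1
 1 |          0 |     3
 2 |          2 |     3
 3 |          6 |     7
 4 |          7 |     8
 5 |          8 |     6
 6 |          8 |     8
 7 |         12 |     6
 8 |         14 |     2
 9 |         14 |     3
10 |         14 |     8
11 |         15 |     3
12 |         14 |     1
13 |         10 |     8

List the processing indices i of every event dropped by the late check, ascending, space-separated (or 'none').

13

i=0 t=0 v=1: → [0,3); WM=−∞
i=1 t=0 v=3: → [0,3); WM=-1
i=2 t=2 v=3: → [0,5); WM=-1
i=3 t=6 v=7: → [6,9); WM=5
i=4 t=7 v=8: → [6,10); WM=5
i=5 t=8 v=6: → [6,11); WM=7
i=6 t=8 v=8: → [6,11); WM=7
i=7 t=12 v=6: → [12,15); WM=11
i=8 t=14 v=2: → [12,17); WM=11
i=9 t=14 v=3: → [12,17); WM=13
i=10 t=14 v=8: → [12,17); WM=13
i=11 t=15 v=3: → [12,18); WM=14
i=12 t=14 v=1: → [12,18); WM=14
i=13 t=10 v=8: DROP (t<14-3); WM=14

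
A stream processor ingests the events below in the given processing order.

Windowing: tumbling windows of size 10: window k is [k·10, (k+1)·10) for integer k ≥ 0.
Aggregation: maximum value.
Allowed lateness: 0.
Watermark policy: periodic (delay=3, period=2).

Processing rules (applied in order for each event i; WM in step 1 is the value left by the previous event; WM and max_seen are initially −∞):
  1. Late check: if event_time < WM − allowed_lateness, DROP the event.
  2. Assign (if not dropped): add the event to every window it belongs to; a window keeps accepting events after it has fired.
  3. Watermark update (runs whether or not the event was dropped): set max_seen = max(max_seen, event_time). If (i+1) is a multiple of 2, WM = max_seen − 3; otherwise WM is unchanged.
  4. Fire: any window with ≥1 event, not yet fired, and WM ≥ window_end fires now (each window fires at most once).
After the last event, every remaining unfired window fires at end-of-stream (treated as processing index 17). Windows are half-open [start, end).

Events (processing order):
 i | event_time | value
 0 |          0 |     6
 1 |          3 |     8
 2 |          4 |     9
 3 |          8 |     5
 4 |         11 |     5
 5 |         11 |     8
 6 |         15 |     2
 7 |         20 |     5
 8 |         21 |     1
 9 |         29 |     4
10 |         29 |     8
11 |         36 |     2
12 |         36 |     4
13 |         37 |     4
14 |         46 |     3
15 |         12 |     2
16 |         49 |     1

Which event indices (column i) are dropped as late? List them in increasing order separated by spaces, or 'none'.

15

i=0 t=0 v=6: → [0,10); WM=−∞
i=1 t=3 v=8: → [0,10); WM=0
i=2 t=4 v=9: → [0,10); WM=0
i=3 t=8 v=5: → [0,10); WM=5
i=4 t=11 v=5: → [10,20); WM=5
i=5 t=11 v=8: → [10,20); WM=8
i=6 t=15 v=2: → [10,20); WM=8
i=7 t=20 v=5: → [20,30); WM=17; [0,10) fires=9
i=8 t=21 v=1: → [20,30); WM=17
i=9 t=29 v=4: → [20,30); WM=26; [10,20) fires=8
i=10 t=29 v=8: → [20,30); WM=26
i=11 t=36 v=2: → [30,40); WM=33; [20,30) fires=8
i=12 t=36 v=4: → [30,40); WM=33
i=13 t=37 v=4: → [30,40); WM=34
i=14 t=46 v=3: → [40,50); WM=34
i=15 t=12 v=2: DROP (t<34-0); WM=43; [30,40) fires=4
i=16 t=49 v=1: → [40,50); WM=43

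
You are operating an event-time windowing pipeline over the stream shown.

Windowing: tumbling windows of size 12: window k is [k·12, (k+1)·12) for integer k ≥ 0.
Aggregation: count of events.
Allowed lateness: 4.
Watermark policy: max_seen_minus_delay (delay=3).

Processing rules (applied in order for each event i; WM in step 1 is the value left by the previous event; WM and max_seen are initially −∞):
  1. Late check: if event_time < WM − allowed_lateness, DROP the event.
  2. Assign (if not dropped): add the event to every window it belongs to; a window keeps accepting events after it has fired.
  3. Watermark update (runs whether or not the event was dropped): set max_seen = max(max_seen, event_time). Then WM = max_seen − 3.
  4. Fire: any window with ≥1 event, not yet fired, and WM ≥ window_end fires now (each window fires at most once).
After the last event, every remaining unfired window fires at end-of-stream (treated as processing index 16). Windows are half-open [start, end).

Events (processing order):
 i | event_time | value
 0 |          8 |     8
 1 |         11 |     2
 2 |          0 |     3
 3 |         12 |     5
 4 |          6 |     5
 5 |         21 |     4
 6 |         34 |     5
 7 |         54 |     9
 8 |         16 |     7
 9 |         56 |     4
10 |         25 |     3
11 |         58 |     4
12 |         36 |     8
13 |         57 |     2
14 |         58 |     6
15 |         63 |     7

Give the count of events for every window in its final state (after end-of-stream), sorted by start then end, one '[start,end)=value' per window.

i=0 t=8 v=8: → [0,12); WM=5
i=1 t=11 v=2: → [0,12); WM=8
i=2 t=0 v=3: DROP (t<8-4); WM=8
i=3 t=12 v=5: → [12,24); WM=9
i=4 t=6 v=5: → [0,12); WM=9
i=5 t=21 v=4: → [12,24); WM=18; [0,12) fires=3
i=6 t=34 v=5: → [24,36); WM=31; [12,24) fires=2
i=7 t=54 v=9: → [48,60); WM=51; [24,36) fires=1
i=8 t=16 v=7: DROP (t<51-4); WM=51
i=9 t=56 v=4: → [48,60); WM=53
i=10 t=25 v=3: DROP (t<53-4); WM=53
i=11 t=58 v=4: → [48,60); WM=55
i=12 t=36 v=8: DROP (t<55-4); WM=55
i=13 t=57 v=2: → [48,60); WM=55
i=14 t=58 v=6: → [48,60); WM=55
i=15 t=63 v=7: → [60,72); WM=60; [48,60) fires=5

[0,12)=3 [12,24)=2 [24,36)=1 [48,60)=5 [60,72)=1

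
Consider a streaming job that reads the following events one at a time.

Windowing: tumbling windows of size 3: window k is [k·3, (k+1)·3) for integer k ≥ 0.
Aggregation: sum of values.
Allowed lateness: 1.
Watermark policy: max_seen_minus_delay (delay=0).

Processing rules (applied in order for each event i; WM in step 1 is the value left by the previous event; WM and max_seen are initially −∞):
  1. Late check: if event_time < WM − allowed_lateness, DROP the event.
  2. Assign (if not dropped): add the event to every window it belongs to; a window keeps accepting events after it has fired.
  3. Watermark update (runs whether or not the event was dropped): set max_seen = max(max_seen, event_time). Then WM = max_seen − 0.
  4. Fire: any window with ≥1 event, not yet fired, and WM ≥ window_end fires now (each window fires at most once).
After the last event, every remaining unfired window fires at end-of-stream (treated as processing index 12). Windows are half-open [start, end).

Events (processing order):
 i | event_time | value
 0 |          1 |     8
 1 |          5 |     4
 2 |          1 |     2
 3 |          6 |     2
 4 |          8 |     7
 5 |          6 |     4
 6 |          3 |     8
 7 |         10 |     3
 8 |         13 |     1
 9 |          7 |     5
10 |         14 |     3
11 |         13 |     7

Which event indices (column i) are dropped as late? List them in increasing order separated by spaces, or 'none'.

i=0 t=1 v=8: → [0,3); WM=1
i=1 t=5 v=4: → [3,6); WM=5; [0,3) fires=8
i=2 t=1 v=2: DROP (t<5-1); WM=5
i=3 t=6 v=2: → [6,9); WM=6; [3,6) fires=4
i=4 t=8 v=7: → [6,9); WM=8
i=5 t=6 v=4: DROP (t<8-1); WM=8
i=6 t=3 v=8: DROP (t<8-1); WM=8
i=7 t=10 v=3: → [9,12); WM=10; [6,9) fires=9
i=8 t=13 v=1: → [12,15); WM=13; [9,12) fires=3
i=9 t=7 v=5: DROP (t<13-1); WM=13
i=10 t=14 v=3: → [12,15); WM=14
i=11 t=13 v=7: → [12,15); WM=14

2 5 6 9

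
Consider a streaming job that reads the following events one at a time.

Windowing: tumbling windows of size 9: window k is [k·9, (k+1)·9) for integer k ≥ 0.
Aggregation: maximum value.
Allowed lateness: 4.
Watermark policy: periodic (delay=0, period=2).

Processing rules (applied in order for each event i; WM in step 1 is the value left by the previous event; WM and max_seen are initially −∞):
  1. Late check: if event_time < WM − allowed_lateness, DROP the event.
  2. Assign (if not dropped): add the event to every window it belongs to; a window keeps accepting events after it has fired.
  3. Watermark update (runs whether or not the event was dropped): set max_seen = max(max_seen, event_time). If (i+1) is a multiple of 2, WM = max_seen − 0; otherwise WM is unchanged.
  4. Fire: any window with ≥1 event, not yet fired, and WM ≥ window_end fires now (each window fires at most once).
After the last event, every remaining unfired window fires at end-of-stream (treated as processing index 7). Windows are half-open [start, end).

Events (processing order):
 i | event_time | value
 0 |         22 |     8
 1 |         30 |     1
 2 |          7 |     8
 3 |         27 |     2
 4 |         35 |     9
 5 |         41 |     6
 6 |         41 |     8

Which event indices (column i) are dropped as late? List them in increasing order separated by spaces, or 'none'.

2

i=0 t=22 v=8: → [18,27); WM=−∞
i=1 t=30 v=1: → [27,36); WM=30; [18,27) fires=8
i=2 t=7 v=8: DROP (t<30-4); WM=30
i=3 t=27 v=2: → [27,36); WM=30
i=4 t=35 v=9: → [27,36); WM=30
i=5 t=41 v=6: → [36,45); WM=41; [27,36) fires=9
i=6 t=41 v=8: → [36,45); WM=41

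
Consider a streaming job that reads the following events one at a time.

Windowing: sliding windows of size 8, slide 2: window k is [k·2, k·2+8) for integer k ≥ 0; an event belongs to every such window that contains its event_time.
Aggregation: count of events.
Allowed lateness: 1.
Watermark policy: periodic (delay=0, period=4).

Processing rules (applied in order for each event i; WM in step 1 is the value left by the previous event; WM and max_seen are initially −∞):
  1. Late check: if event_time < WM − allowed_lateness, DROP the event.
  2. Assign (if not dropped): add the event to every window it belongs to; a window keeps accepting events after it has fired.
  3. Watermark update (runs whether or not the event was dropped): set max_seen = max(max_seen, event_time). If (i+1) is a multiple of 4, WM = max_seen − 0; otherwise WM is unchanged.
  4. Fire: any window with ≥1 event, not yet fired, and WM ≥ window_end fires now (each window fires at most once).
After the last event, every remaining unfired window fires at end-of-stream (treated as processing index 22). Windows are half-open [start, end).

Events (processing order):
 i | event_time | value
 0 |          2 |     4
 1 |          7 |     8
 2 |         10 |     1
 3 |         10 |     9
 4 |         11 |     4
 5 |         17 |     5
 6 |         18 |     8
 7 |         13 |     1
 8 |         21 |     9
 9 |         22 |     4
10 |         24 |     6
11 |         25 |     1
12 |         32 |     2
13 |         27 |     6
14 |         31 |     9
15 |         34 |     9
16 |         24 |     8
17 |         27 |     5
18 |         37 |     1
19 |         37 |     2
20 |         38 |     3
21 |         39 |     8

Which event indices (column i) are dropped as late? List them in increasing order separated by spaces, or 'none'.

i=0 t=2 v=4: → [2,10),[0,8); WM=−∞
i=1 t=7 v=8: → [6,14),[4,12),[2,10),[0,8); WM=−∞
i=2 t=10 v=1: → [10,18),[8,16),[6,14),[4,12); WM=−∞
i=3 t=10 v=9: → [10,18),[8,16),[6,14),[4,12); WM=10; [0,8) fires=2 [2,10) fires=2
i=4 t=11 v=4: → [10,18),[8,16),[6,14),[4,12); WM=10
i=5 t=17 v=5: → [16,24),[14,22),[12,20),[10,18); WM=10
i=6 t=18 v=8: → [18,26),[16,24),[14,22),[12,20); WM=10
i=7 t=13 v=1: → [12,20),[10,18),[8,16),[6,14); WM=18; [4,12) fires=4 [6,14) fires=5 [8,16) fires=4 [10,18) fires=5
i=8 t=21 v=9: → [20,28),[18,26),[16,24),[14,22); WM=18
i=9 t=22 v=4: → [22,30),[20,28),[18,26),[16,24); WM=18
i=10 t=24 v=6: → [24,32),[22,30),[20,28),[18,26); WM=18
i=11 t=25 v=1: → [24,32),[22,30),[20,28),[18,26); WM=25; [12,20) fires=3 [14,22) fires=3 [16,24) fires=4
i=12 t=32 v=2: → [32,40),[30,38),[28,36),[26,34); WM=25
i=13 t=27 v=6: → [26,34),[24,32),[22,30),[20,28); WM=25
i=14 t=31 v=9: → [30,38),[28,36),[26,34),[24,32); WM=25
i=15 t=34 v=9: → [34,42),[32,40),[30,38),[28,36); WM=34; [18,26) fires=5 [20,28) fires=5 [22,30) fires=4 [24,32) fires=4 [26,34) fires=3
i=16 t=24 v=8: DROP (t<34-1); WM=34
i=17 t=27 v=5: DROP (t<34-1); WM=34
i=18 t=37 v=1: → [36,44),[34,42),[32,40),[30,38); WM=34
i=19 t=37 v=2: → [36,44),[34,42),[32,40),[30,38); WM=37; [28,36) fires=3
i=20 t=38 v=3: → [38,46),[36,44),[34,42),[32,40); WM=37
i=21 t=39 v=8: → [38,46),[36,44),[34,42),[32,40); WM=37

16 17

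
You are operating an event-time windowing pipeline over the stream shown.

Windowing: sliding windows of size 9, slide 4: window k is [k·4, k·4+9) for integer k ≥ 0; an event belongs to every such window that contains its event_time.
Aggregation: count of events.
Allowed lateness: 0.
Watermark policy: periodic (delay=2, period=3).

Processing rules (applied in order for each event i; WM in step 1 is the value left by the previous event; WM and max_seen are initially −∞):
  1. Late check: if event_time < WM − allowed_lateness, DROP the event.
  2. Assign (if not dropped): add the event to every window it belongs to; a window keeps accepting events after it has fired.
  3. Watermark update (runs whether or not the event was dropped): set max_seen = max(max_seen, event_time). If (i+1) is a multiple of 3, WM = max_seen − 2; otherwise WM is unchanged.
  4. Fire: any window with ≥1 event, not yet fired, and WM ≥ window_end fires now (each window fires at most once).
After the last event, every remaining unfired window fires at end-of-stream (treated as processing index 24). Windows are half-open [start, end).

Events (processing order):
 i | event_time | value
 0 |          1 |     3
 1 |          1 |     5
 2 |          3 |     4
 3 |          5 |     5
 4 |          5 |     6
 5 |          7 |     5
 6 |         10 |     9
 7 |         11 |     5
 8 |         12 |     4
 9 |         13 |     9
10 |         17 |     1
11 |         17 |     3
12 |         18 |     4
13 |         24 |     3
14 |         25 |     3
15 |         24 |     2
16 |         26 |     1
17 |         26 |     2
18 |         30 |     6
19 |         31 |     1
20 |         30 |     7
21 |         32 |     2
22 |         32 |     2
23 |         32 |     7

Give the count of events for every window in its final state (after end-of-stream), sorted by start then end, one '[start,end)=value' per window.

[0,9)=6 [4,13)=6 [8,17)=4 [12,21)=5 [16,25)=5 [20,29)=5 [24,33)=11 [28,37)=6 [32,41)=3

i=0 t=1 v=3: → [0,9); WM=−∞
i=1 t=1 v=5: → [0,9); WM=−∞
i=2 t=3 v=4: → [0,9); WM=1
i=3 t=5 v=5: → [4,13),[0,9); WM=1
i=4 t=5 v=6: → [4,13),[0,9); WM=1
i=5 t=7 v=5: → [4,13),[0,9); WM=5
i=6 t=10 v=9: → [8,17),[4,13); WM=5
i=7 t=11 v=5: → [8,17),[4,13); WM=5
i=8 t=12 v=4: → [12,21),[8,17),[4,13); WM=10; [0,9) fires=6
i=9 t=13 v=9: → [12,21),[8,17); WM=10
i=10 t=17 v=1: → [16,25),[12,21); WM=10
i=11 t=17 v=3: → [16,25),[12,21); WM=15; [4,13) fires=6
i=12 t=18 v=4: → [16,25),[12,21); WM=15
i=13 t=24 v=3: → [24,33),[20,29),[16,25); WM=15
i=14 t=25 v=3: → [24,33),[20,29); WM=23; [8,17) fires=4 [12,21) fires=5
i=15 t=24 v=2: → [24,33),[20,29),[16,25); WM=23
i=16 t=26 v=1: → [24,33),[20,29); WM=23
i=17 t=26 v=2: → [24,33),[20,29); WM=24
i=18 t=30 v=6: → [28,37),[24,33); WM=24
i=19 t=31 v=1: → [28,37),[24,33); WM=24
i=20 t=30 v=7: → [28,37),[24,33); WM=29; [16,25) fires=5 [20,29) fires=5
i=21 t=32 v=2: → [32,41),[28,37),[24,33); WM=29
i=22 t=32 v=2: → [32,41),[28,37),[24,33); WM=29
i=23 t=32 v=7: → [32,41),[28,37),[24,33); WM=30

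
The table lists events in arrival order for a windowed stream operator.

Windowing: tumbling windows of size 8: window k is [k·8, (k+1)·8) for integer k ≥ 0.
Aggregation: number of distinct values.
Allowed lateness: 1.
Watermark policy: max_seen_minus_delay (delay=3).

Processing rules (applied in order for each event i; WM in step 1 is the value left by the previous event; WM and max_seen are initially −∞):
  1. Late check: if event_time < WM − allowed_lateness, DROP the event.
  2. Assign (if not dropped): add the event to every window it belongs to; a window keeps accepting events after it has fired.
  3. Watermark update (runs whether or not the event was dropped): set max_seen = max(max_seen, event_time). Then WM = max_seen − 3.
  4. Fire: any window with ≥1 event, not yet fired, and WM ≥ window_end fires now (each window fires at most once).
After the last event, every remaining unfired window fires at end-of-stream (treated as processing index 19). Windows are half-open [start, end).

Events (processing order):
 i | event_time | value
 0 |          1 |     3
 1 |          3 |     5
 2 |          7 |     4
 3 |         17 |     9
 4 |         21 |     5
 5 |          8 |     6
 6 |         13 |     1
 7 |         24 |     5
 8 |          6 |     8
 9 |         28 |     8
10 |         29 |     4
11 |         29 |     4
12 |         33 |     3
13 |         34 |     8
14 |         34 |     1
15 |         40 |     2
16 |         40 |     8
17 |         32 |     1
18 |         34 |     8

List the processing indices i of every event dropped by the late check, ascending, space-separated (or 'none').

i=0 t=1 v=3: → [0,8); WM=-2
i=1 t=3 v=5: → [0,8); WM=0
i=2 t=7 v=4: → [0,8); WM=4
i=3 t=17 v=9: → [16,24); WM=14; [0,8) fires=3
i=4 t=21 v=5: → [16,24); WM=18
i=5 t=8 v=6: DROP (t<18-1); WM=18
i=6 t=13 v=1: DROP (t<18-1); WM=18
i=7 t=24 v=5: → [24,32); WM=21
i=8 t=6 v=8: DROP (t<21-1); WM=21
i=9 t=28 v=8: → [24,32); WM=25; [16,24) fires=2
i=10 t=29 v=4: → [24,32); WM=26
i=11 t=29 v=4: → [24,32); WM=26
i=12 t=33 v=3: → [32,40); WM=30
i=13 t=34 v=8: → [32,40); WM=31
i=14 t=34 v=1: → [32,40); WM=31
i=15 t=40 v=2: → [40,48); WM=37; [24,32) fires=3
i=16 t=40 v=8: → [40,48); WM=37
i=17 t=32 v=1: DROP (t<37-1); WM=37
i=18 t=34 v=8: DROP (t<37-1); WM=37

5 6 8 17 18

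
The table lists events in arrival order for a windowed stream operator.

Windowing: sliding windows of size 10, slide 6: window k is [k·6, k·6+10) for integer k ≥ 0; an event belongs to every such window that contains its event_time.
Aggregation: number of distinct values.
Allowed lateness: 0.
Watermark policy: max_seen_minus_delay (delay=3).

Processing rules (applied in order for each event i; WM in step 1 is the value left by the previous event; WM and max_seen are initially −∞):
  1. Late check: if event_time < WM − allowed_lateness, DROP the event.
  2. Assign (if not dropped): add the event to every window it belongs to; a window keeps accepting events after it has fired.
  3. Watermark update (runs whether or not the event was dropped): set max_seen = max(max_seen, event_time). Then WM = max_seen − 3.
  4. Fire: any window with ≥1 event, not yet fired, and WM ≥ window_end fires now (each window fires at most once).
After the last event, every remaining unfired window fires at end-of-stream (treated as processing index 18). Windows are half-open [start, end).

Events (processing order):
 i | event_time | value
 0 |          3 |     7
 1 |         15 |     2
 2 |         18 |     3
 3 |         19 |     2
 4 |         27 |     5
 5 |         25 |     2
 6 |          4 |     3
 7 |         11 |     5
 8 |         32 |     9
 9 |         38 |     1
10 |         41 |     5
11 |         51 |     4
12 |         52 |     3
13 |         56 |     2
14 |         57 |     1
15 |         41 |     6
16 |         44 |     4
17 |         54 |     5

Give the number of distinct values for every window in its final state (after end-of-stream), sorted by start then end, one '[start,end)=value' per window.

i=0 t=3 v=7: → [0,10); WM=0
i=1 t=15 v=2: → [12,22),[6,16); WM=12; [0,10) fires=1
i=2 t=18 v=3: → [18,28),[12,22); WM=15
i=3 t=19 v=2: → [18,28),[12,22); WM=16; [6,16) fires=1
i=4 t=27 v=5: → [24,34),[18,28); WM=24; [12,22) fires=2
i=5 t=25 v=2: → [24,34),[18,28); WM=24
i=6 t=4 v=3: DROP (t<24-0); WM=24
i=7 t=11 v=5: DROP (t<24-0); WM=24
i=8 t=32 v=9: → [30,40),[24,34); WM=29; [18,28) fires=3
i=9 t=38 v=1: → [36,46),[30,40); WM=35; [24,34) fires=3
i=10 t=41 v=5: → [36,46); WM=38
i=11 t=51 v=4: → [48,58),[42,52); WM=48; [30,40) fires=2 [36,46) fires=2
i=12 t=52 v=3: → [48,58); WM=49
i=13 t=56 v=2: → [54,64),[48,58); WM=53; [42,52) fires=1
i=14 t=57 v=1: → [54,64),[48,58); WM=54
i=15 t=41 v=6: DROP (t<54-0); WM=54
i=16 t=44 v=4: DROP (t<54-0); WM=54
i=17 t=54 v=5: → [54,64),[48,58); WM=54

[0,10)=1 [6,16)=1 [12,22)=2 [18,28)=3 [24,34)=3 [30,40)=2 [36,46)=2 [42,52)=1 [48,58)=5 [54,64)=3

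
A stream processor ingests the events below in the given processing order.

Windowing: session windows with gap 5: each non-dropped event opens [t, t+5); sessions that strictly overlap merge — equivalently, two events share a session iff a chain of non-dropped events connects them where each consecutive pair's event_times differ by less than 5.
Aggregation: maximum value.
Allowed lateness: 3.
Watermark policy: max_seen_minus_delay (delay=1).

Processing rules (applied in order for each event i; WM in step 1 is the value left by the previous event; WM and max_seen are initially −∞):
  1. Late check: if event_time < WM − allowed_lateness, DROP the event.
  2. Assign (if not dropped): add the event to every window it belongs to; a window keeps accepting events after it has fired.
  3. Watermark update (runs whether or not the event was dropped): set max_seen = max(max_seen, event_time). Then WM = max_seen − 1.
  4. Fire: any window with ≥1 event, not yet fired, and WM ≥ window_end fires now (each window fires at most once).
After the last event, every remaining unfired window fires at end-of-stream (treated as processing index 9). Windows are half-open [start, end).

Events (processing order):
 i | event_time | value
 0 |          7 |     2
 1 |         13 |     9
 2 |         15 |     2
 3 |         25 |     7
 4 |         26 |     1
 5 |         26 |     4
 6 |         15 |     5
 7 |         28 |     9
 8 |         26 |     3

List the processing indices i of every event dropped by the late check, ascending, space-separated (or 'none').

6

i=0 t=7 v=2: → [7,12); WM=6
i=1 t=13 v=9: → [13,18); WM=12
i=2 t=15 v=2: → [13,20); WM=14
i=3 t=25 v=7: → [25,30); WM=24
i=4 t=26 v=1: → [25,31); WM=25
i=5 t=26 v=4: → [25,31); WM=25
i=6 t=15 v=5: DROP (t<25-3); WM=25
i=7 t=28 v=9: → [25,33); WM=27
i=8 t=26 v=3: → [25,33); WM=27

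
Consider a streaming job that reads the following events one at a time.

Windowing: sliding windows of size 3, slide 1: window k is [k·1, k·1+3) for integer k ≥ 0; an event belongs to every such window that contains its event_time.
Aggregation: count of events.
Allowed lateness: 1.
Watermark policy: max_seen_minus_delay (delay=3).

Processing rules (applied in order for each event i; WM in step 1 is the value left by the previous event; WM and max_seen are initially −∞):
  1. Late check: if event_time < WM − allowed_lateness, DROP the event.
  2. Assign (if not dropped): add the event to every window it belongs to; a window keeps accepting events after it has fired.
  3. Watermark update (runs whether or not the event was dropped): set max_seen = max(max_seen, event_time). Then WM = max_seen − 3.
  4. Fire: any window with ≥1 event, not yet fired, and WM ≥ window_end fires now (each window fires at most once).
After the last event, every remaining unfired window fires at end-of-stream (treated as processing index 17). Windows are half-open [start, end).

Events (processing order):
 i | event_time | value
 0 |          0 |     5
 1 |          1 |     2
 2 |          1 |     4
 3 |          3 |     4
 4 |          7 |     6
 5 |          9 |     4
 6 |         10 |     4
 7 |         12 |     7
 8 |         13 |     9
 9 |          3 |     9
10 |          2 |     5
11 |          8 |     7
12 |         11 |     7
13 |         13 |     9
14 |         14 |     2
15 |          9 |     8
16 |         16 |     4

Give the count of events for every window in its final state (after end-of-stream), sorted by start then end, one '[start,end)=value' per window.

[0,3)=3 [1,4)=3 [2,5)=1 [3,6)=1 [5,8)=1 [6,9)=1 [7,10)=2 [8,11)=2 [9,12)=3 [10,13)=3 [11,14)=4 [12,15)=4 [13,16)=3 [14,17)=2 [15,18)=1 [16,19)=1

i=0 t=0 v=5: → [0,3); WM=-3
i=1 t=1 v=2: → [1,4),[0,3); WM=-2
i=2 t=1 v=4: → [1,4),[0,3); WM=-2
i=3 t=3 v=4: → [3,6),[2,5),[1,4); WM=0
i=4 t=7 v=6: → [7,10),[6,9),[5,8); WM=4; [0,3) fires=3 [1,4) fires=3
i=5 t=9 v=4: → [9,12),[8,11),[7,10); WM=6; [2,5) fires=1 [3,6) fires=1
i=6 t=10 v=4: → [10,13),[9,12),[8,11); WM=7
i=7 t=12 v=7: → [12,15),[11,14),[10,13); WM=9; [5,8) fires=1 [6,9) fires=1
i=8 t=13 v=9: → [13,16),[12,15),[11,14); WM=10; [7,10) fires=2
i=9 t=3 v=9: DROP (t<10-1); WM=10
i=10 t=2 v=5: DROP (t<10-1); WM=10
i=11 t=8 v=7: DROP (t<10-1); WM=10
i=12 t=11 v=7: → [11,14),[10,13),[9,12); WM=10
i=13 t=13 v=9: → [13,16),[12,15),[11,14); WM=10
i=14 t=14 v=2: → [14,17),[13,16),[12,15); WM=11; [8,11) fires=2
i=15 t=9 v=8: DROP (t<11-1); WM=11
i=16 t=16 v=4: → [16,19),[15,18),[14,17); WM=13; [9,12) fires=3 [10,13) fires=3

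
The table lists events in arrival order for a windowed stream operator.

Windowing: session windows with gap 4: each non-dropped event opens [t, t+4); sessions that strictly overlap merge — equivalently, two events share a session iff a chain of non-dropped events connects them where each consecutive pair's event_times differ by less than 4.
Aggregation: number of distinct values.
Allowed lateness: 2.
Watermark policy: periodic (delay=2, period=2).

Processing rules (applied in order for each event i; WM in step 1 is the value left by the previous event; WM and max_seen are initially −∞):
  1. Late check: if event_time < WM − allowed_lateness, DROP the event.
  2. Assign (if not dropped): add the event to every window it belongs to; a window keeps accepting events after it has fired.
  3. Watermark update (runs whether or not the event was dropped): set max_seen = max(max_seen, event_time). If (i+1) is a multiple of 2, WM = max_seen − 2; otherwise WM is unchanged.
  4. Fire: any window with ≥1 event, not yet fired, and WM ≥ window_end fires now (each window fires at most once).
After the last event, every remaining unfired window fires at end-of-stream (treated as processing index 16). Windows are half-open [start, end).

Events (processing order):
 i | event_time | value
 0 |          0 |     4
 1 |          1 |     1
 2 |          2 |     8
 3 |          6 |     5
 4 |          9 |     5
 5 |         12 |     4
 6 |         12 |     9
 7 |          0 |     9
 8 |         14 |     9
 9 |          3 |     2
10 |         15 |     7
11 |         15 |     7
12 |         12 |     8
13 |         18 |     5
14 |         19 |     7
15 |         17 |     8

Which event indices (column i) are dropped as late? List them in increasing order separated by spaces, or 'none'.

7 9

i=0 t=0 v=4: → [0,4); WM=−∞
i=1 t=1 v=1: → [0,5); WM=-1
i=2 t=2 v=8: → [0,6); WM=-1
i=3 t=6 v=5: → [6,10); WM=4
i=4 t=9 v=5: → [6,13); WM=4
i=5 t=12 v=4: → [6,16); WM=10
i=6 t=12 v=9: → [6,16); WM=10
i=7 t=0 v=9: DROP (t<10-2); WM=10
i=8 t=14 v=9: → [6,18); WM=10
i=9 t=3 v=2: DROP (t<10-2); WM=12
i=10 t=15 v=7: → [6,19); WM=12
i=11 t=15 v=7: → [6,19); WM=13
i=12 t=12 v=8: → [6,19); WM=13
i=13 t=18 v=5: → [6,22); WM=16
i=14 t=19 v=7: → [6,23); WM=16
i=15 t=17 v=8: → [6,23); WM=17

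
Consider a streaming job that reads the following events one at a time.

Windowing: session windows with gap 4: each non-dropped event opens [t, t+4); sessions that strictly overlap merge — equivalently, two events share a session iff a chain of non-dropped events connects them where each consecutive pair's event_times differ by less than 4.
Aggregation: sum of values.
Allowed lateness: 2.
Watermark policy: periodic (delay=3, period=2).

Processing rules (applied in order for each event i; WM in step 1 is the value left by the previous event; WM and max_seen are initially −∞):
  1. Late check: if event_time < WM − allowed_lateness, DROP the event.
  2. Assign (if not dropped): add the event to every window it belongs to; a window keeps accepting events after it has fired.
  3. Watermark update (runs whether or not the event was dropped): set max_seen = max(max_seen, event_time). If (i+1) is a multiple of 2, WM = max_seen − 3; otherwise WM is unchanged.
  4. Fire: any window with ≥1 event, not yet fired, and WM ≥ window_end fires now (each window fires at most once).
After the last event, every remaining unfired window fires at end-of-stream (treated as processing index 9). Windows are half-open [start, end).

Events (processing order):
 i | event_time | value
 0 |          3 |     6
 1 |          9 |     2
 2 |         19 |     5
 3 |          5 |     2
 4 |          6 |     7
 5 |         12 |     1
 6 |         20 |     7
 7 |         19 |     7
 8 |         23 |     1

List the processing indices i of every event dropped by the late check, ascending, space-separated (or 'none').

4 5

i=0 t=3 v=6: → [3,7); WM=−∞
i=1 t=9 v=2: → [9,13); WM=6
i=2 t=19 v=5: → [19,23); WM=6
i=3 t=5 v=2: → [3,9); WM=16
i=4 t=6 v=7: DROP (t<16-2); WM=16
i=5 t=12 v=1: DROP (t<16-2); WM=16
i=6 t=20 v=7: → [19,24); WM=16
i=7 t=19 v=7: → [19,24); WM=17
i=8 t=23 v=1: → [19,27); WM=17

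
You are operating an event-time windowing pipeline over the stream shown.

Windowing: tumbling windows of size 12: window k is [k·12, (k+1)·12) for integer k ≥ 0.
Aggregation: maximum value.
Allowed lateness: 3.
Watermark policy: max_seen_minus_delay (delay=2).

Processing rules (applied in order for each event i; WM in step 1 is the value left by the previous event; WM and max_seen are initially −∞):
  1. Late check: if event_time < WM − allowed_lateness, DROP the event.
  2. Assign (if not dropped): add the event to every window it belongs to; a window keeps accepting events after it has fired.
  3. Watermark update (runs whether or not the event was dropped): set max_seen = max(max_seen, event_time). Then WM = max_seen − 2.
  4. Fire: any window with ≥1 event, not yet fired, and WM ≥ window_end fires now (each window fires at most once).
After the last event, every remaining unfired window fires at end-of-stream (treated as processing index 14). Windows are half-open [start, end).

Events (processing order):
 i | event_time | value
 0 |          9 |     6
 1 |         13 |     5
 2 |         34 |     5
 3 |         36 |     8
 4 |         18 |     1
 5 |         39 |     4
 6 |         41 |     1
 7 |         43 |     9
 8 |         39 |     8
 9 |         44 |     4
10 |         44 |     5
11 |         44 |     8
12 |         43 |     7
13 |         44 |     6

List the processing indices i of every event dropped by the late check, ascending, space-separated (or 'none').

i=0 t=9 v=6: → [0,12); WM=7
i=1 t=13 v=5: → [12,24); WM=11
i=2 t=34 v=5: → [24,36); WM=32; [0,12) fires=6 [12,24) fires=5
i=3 t=36 v=8: → [36,48); WM=34
i=4 t=18 v=1: DROP (t<34-3); WM=34
i=5 t=39 v=4: → [36,48); WM=37; [24,36) fires=5
i=6 t=41 v=1: → [36,48); WM=39
i=7 t=43 v=9: → [36,48); WM=41
i=8 t=39 v=8: → [36,48); WM=41
i=9 t=44 v=4: → [36,48); WM=42
i=10 t=44 v=5: → [36,48); WM=42
i=11 t=44 v=8: → [36,48); WM=42
i=12 t=43 v=7: → [36,48); WM=42
i=13 t=44 v=6: → [36,48); WM=42

4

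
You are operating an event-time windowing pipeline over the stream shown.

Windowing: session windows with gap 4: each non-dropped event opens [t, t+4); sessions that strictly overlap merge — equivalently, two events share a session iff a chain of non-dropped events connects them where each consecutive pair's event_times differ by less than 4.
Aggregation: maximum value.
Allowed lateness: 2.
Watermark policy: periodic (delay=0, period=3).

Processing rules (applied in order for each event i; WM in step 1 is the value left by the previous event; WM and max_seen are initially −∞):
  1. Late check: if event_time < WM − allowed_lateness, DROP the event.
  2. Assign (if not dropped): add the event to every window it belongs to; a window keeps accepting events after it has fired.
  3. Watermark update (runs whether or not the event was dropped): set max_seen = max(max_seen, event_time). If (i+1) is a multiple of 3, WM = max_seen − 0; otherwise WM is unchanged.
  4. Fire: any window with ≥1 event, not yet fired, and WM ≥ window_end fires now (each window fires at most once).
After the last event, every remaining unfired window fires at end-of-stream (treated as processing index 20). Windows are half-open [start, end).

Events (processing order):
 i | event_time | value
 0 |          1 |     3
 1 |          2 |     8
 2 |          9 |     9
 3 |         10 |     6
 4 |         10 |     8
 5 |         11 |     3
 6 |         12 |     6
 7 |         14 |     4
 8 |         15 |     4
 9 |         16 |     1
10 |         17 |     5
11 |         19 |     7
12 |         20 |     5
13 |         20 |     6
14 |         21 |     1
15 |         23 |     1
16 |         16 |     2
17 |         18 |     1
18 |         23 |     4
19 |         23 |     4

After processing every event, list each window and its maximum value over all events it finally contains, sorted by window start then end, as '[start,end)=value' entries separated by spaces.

i=0 t=1 v=3: → [1,5); WM=−∞
i=1 t=2 v=8: → [1,6); WM=−∞
i=2 t=9 v=9: → [9,13); WM=9
i=3 t=10 v=6: → [9,14); WM=9
i=4 t=10 v=8: → [9,14); WM=9
i=5 t=11 v=3: → [9,15); WM=11
i=6 t=12 v=6: → [9,16); WM=11
i=7 t=14 v=4: → [9,18); WM=11
i=8 t=15 v=4: → [9,19); WM=15
i=9 t=16 v=1: → [9,20); WM=15
i=10 t=17 v=5: → [9,21); WM=15
i=11 t=19 v=7: → [9,23); WM=19
i=12 t=20 v=5: → [9,24); WM=19
i=13 t=20 v=6: → [9,24); WM=19
i=14 t=21 v=1: → [9,25); WM=21
i=15 t=23 v=1: → [9,27); WM=21
i=16 t=16 v=2: DROP (t<21-2); WM=21
i=17 t=18 v=1: DROP (t<21-2); WM=23
i=18 t=23 v=4: → [9,27); WM=23
i=19 t=23 v=4: → [9,27); WM=23

[1,6)=8 [9,27)=9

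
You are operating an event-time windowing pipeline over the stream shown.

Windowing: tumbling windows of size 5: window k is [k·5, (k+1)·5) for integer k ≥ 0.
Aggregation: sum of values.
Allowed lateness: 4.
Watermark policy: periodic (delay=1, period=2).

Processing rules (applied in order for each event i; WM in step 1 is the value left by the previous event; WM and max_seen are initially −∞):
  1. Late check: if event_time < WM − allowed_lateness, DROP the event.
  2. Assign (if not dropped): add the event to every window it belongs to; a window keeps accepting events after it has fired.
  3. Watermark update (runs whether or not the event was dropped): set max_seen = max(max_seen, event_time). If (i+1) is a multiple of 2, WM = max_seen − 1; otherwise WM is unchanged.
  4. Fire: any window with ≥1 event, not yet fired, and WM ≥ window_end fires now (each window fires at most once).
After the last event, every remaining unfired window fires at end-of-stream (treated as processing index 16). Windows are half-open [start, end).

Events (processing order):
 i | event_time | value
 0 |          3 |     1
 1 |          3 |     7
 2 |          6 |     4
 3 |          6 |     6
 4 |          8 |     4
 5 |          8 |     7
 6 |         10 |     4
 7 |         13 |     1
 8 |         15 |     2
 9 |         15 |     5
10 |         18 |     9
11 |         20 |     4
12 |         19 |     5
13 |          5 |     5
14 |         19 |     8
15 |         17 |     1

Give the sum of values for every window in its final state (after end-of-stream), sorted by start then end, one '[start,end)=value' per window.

[0,5)=8 [5,10)=21 [10,15)=5 [15,20)=30 [20,25)=4

i=0 t=3 v=1: → [0,5); WM=−∞
i=1 t=3 v=7: → [0,5); WM=2
i=2 t=6 v=4: → [5,10); WM=2
i=3 t=6 v=6: → [5,10); WM=5; [0,5) fires=8
i=4 t=8 v=4: → [5,10); WM=5
i=5 t=8 v=7: → [5,10); WM=7
i=6 t=10 v=4: → [10,15); WM=7
i=7 t=13 v=1: → [10,15); WM=12; [5,10) fires=21
i=8 t=15 v=2: → [15,20); WM=12
i=9 t=15 v=5: → [15,20); WM=14
i=10 t=18 v=9: → [15,20); WM=14
i=11 t=20 v=4: → [20,25); WM=19; [10,15) fires=5
i=12 t=19 v=5: → [15,20); WM=19
i=13 t=5 v=5: DROP (t<19-4); WM=19
i=14 t=19 v=8: → [15,20); WM=19
i=15 t=17 v=1: → [15,20); WM=19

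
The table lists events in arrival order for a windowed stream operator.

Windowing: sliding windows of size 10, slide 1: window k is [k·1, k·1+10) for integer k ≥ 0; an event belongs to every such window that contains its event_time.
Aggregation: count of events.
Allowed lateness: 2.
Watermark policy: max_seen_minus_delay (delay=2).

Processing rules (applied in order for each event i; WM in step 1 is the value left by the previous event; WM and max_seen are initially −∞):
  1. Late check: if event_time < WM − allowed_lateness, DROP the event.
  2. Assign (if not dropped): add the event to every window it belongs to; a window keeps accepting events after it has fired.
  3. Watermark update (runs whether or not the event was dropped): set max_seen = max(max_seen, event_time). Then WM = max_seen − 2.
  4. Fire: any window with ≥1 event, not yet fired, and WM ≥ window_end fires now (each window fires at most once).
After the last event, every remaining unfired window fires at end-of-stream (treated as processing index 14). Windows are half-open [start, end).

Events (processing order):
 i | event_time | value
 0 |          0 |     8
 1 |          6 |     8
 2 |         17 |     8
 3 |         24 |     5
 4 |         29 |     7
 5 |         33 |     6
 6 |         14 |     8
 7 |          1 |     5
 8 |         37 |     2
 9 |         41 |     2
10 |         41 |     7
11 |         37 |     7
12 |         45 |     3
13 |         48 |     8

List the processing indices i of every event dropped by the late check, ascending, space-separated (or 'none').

i=0 t=0 v=8: → [0,10); WM=-2
i=1 t=6 v=8: → [6,16),[5,15),[4,14),[3,13),[2,12),[1,11),[0,10); WM=4
i=2 t=17 v=8: → [17,27),[16,26),[15,25),[14,24),[13,23),[12,22),[11,21),[10,20),[9,19),[8,18); WM=15; [0,10) fires=2 [1,11) fires=1 [2,12) fires=1 [3,13) fires=1 [4,14) fires=1 [5,15) fires=1
i=3 t=24 v=5: → [24,34),[23,33),[22,32),[21,31),[20,30),[19,29),[18,28),[17,27),[16,26),[15,25); WM=22; [6,16) fires=1 [8,18) fires=1 [9,19) fires=1 [10,20) fires=1 [11,21) fires=1 [12,22) fires=1
i=4 t=29 v=7: → [29,39),[28,38),[27,37),[26,36),[25,35),[24,34),[23,33),[22,32),[21,31),[20,30); WM=27; [13,23) fires=1 [14,24) fires=1 [15,25) fires=2 [16,26) fires=2 [17,27) fires=2
i=5 t=33 v=6: → [33,43),[32,42),[31,41),[30,40),[29,39),[28,38),[27,37),[26,36),[25,35),[24,34); WM=31; [18,28) fires=1 [19,29) fires=1 [20,30) fires=2 [21,31) fires=2
i=6 t=14 v=8: DROP (t<31-2); WM=31
i=7 t=1 v=5: DROP (t<31-2); WM=31
i=8 t=37 v=2: → [37,47),[36,46),[35,45),[34,44),[33,43),[32,42),[31,41),[30,40),[29,39),[28,38); WM=35; [22,32) fires=2 [23,33) fires=2 [24,34) fires=3 [25,35) fires=2
i=9 t=41 v=2: → [41,51),[40,50),[39,49),[38,48),[37,47),[36,46),[35,45),[34,44),[33,43),[32,42); WM=39; [26,36) fires=2 [27,37) fires=2 [28,38) fires=3 [29,39) fires=3
i=10 t=41 v=7: → [41,51),[40,50),[39,49),[38,48),[37,47),[36,46),[35,45),[34,44),[33,43),[32,42); WM=39
i=11 t=37 v=7: → [37,47),[36,46),[35,45),[34,44),[33,43),[32,42),[31,41),[30,40),[29,39),[28,38); WM=39
i=12 t=45 v=3: → [45,55),[44,54),[43,53),[42,52),[41,51),[40,50),[39,49),[38,48),[37,47),[36,46); WM=43; [30,40) fires=3 [31,41) fires=3 [32,42) fires=5 [33,43) fires=5
i=13 t=48 v=8: → [48,58),[47,57),[46,56),[45,55),[44,54),[43,53),[42,52),[41,51),[40,50),[39,49); WM=46; [34,44) fires=4 [35,45) fires=4 [36,46) fires=5

6 7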